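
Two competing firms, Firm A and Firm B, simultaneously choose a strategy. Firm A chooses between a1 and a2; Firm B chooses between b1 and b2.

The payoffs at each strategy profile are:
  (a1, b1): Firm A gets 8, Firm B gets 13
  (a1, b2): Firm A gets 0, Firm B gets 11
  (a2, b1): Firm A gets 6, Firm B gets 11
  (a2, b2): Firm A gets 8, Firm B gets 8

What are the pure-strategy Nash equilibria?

(a1, b1): Firm A gets 8 ≥ 6 from a2, and Firm B gets 13 ≥ 11 from b2 — Nash equilibrium.
(a1, b2): Firm A prefers a2 (8 > 0); Firm B prefers b1 (13 > 11) — not an equilibrium.
(a2, b1): Firm A prefers a1 (8 > 6) — not an equilibrium.
(a2, b2): Firm B prefers b1 (11 > 8) — not an equilibrium.

(a1, b1)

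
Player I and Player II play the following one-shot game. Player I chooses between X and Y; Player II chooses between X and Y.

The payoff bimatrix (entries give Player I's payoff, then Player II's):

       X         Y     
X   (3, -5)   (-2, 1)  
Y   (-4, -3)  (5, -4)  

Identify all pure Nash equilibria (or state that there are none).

none

(X, X): Player II prefers Y (1 > -5) — not an equilibrium.
(X, Y): Player I prefers Y (5 > -2) — not an equilibrium.
(Y, X): Player I prefers X (3 > -4) — not an equilibrium.
(Y, Y): Player II prefers X (-3 > -4) — not an equilibrium.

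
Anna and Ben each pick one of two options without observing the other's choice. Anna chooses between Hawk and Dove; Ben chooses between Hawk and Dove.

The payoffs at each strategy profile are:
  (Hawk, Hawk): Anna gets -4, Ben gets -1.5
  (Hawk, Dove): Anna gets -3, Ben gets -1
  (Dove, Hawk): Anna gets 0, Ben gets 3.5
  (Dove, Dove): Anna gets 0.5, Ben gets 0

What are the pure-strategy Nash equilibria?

(Dove, Hawk)

(Hawk, Hawk): Anna prefers Dove (0 > -4); Ben prefers Dove (-1 > -1.5) — not an equilibrium.
(Hawk, Dove): Anna prefers Dove (0.5 > -3) — not an equilibrium.
(Dove, Hawk): Anna gets 0 ≥ -4 from Hawk, and Ben gets 3.5 ≥ 0 from Dove — Nash equilibrium.
(Dove, Dove): Ben prefers Hawk (3.5 > 0) — not an equilibrium.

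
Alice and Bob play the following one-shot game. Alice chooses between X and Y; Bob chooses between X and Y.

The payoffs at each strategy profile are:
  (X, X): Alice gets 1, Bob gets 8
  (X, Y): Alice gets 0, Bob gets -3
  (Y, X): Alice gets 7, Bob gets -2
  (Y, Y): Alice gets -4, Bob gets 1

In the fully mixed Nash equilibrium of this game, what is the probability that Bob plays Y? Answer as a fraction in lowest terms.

Let y be the probability that Bob plays X. In a completely mixed equilibrium, Alice must be indifferent between X and Y.
Alice's expected payoff from X is y; from Y it is 7y − 4(1−y).
Setting these equal: y = 11y − 4, so y = 2/5.
Therefore Bob plays Y with probability 1 − 2/5 = 3/5.

3/5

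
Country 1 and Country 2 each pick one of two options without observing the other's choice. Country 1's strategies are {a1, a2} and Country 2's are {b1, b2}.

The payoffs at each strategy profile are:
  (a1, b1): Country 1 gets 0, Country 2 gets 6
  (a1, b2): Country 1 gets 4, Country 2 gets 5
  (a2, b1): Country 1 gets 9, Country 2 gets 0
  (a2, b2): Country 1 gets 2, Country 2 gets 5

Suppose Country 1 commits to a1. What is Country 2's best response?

Against a1, Country 2 earns 6 from b1 and 5 from b2.
So b1 is the best response.

b1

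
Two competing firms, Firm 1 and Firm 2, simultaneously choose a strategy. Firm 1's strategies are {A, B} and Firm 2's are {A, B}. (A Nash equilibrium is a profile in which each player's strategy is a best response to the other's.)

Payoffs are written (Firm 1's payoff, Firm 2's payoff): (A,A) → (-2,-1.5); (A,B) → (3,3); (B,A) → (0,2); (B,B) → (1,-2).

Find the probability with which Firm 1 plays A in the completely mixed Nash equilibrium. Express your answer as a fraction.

8/17

Let p be the probability that Firm 1 plays A. In a completely mixed equilibrium, Firm 2 must be indifferent between A and B.
Firm 2's expected payoff from A is −1.5p + 2(1−p); from B it is 3p − 2(1−p).
Setting these equal: −3.5p + 2 = 5p − 2, so p = 8/17.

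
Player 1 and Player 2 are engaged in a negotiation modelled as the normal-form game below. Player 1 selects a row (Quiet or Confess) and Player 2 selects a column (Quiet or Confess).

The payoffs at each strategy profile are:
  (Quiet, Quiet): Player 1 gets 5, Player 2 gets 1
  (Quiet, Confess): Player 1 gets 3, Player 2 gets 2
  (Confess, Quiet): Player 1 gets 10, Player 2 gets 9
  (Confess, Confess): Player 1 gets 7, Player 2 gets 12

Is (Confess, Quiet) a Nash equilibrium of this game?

At (Confess, Quiet), Player 1 earns 10; switching to Quiet would give 5, so Player 1 has no profitable deviation.
Player 2 earns 9; switching to Confess would give 12, so Player 2 would deviate.
Since at least one player can profitably deviate, this is not a Nash equilibrium.

No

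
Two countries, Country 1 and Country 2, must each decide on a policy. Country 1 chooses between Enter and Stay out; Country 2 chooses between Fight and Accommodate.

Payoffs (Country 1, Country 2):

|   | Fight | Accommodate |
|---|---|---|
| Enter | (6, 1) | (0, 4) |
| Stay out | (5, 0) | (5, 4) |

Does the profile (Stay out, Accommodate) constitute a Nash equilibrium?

At (Stay out, Accommodate), Country 1 earns 5; switching to Enter would give 0, so Country 1 has no profitable deviation.
Country 2 earns 4; switching to Fight would give 0, so Country 2 has no profitable deviation.
Neither player can gain by a unilateral deviation, so this profile is a Nash equilibrium.

Yes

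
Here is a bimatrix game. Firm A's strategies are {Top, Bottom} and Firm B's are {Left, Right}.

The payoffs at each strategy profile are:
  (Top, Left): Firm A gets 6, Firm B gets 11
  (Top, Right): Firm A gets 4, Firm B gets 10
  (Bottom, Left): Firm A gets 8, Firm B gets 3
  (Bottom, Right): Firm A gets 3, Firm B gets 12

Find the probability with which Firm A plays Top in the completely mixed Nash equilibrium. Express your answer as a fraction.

Let r be the probability that Firm A plays Top. In a completely mixed equilibrium, Firm B must be indifferent between Left and Right.
Firm B's expected payoff from Left is 11r + 3(1−r); from Right it is 10r + 12(1−r).
Setting these equal: 8r + 3 = −2r + 12, so r = 9/10.

9/10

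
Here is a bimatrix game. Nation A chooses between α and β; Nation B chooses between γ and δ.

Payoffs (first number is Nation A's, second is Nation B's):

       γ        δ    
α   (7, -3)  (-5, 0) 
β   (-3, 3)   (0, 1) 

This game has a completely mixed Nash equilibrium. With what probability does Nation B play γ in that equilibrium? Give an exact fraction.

1/3

Let q be the probability that Nation B plays γ. In a completely mixed equilibrium, Nation A must be indifferent between α and β.
Nation A's expected payoff from α is 7q − 5(1−q); from β it is −3q.
Setting these equal: 12q − 5 = −3q, so q = 1/3.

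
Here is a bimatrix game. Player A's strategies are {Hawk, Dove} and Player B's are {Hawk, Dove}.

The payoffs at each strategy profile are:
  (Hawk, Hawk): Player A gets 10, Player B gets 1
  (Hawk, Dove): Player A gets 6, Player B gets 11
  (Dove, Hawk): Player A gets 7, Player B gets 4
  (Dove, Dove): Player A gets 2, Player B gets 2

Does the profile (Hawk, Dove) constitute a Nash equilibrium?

Yes

At (Hawk, Dove), Player A earns 6; switching to Dove would give 2, so Player A has no profitable deviation.
Player B earns 11; switching to Hawk would give 1, so Player B has no profitable deviation.
Neither player can gain by a unilateral deviation, so this profile is a Nash equilibrium.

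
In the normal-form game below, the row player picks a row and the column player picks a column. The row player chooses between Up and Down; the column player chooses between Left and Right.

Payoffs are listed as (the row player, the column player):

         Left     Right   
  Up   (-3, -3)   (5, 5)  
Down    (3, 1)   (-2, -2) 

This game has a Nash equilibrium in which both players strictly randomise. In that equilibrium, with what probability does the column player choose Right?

Let y be the probability that the column player plays Left. In a completely mixed equilibrium, the row player must be indifferent between Up and Down.
The row player's expected payoff from Up is −3y + 5(1−y); from Down it is 3y − 2(1−y).
Setting these equal: −8y + 5 = 5y − 2, so y = 7/13.
Therefore the column player plays Right with probability 1 − 7/13 = 6/13.

6/13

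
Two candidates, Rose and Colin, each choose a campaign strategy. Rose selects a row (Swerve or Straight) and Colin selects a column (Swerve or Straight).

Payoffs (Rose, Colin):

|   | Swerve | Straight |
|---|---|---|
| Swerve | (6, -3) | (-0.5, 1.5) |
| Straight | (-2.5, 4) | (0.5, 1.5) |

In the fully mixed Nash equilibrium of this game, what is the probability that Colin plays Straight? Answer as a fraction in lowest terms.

17/19

Let y be the probability that Colin plays Swerve. In a completely mixed equilibrium, Rose must be indifferent between Swerve and Straight.
Rose's expected payoff from Swerve is 6y − 0.5(1−y); from Straight it is −2.5y + 0.5(1−y).
Setting these equal: 6.5y − 0.5 = −3y + 0.5, so y = 2/19.
Therefore Colin plays Straight with probability 1 − 2/19 = 17/19.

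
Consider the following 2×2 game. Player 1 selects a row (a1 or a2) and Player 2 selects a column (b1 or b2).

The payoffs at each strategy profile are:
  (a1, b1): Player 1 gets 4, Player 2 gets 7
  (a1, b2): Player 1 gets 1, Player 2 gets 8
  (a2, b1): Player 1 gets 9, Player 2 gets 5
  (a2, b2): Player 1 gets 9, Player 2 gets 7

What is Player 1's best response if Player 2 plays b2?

Against b2, Player 1 earns 1 from a1 and 9 from a2.
So a2 is the best response.

a2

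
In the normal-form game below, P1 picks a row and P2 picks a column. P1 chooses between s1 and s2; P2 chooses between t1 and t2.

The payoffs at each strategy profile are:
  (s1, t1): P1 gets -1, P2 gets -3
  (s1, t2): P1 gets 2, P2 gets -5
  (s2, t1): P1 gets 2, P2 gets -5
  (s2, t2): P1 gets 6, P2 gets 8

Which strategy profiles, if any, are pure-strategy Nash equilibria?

(s2, t2)

(s1, t1): P1 prefers s2 (2 > -1) — not an equilibrium.
(s1, t2): P1 prefers s2 (6 > 2); P2 prefers t1 (-3 > -5) — not an equilibrium.
(s2, t1): P2 prefers t2 (8 > -5) — not an equilibrium.
(s2, t2): P1 gets 6 ≥ 2 from s1, and P2 gets 8 ≥ -5 from t1 — Nash equilibrium.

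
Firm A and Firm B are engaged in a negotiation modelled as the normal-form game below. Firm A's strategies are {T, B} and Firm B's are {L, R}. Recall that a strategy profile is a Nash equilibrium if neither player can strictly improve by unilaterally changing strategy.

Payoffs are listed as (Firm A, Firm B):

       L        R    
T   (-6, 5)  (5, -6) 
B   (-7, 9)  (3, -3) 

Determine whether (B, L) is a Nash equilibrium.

No

At (B, L), Firm A earns -7; switching to T would give -6, so Firm A would deviate.
Firm B earns 9; switching to R would give -3, so Firm B has no profitable deviation.
Since at least one player can profitably deviate, this is not a Nash equilibrium.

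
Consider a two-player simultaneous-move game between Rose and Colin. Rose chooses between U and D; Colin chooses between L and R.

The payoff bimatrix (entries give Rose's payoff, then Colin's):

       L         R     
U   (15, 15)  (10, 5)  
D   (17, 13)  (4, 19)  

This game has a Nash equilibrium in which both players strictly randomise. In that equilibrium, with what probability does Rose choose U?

3/8

Let p be the probability that Rose plays U. In a completely mixed equilibrium, Colin must be indifferent between L and R.
Colin's expected payoff from L is 15p + 13(1−p); from R it is 5p + 19(1−p).
Setting these equal: 2p + 13 = −14p + 19, so p = 3/8.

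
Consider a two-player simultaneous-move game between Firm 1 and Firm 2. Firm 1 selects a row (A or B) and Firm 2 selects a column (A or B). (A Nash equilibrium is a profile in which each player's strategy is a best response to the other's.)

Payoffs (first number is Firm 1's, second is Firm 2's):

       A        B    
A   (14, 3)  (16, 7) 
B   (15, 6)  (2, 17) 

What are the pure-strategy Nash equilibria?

(A, A): Firm 1 prefers B (15 > 14); Firm 2 prefers B (7 > 3) — not an equilibrium.
(A, B): Firm 1 gets 16 ≥ 2 from B, and Firm 2 gets 7 ≥ 3 from A — Nash equilibrium.
(B, A): Firm 2 prefers B (17 > 6) — not an equilibrium.
(B, B): Firm 1 prefers A (16 > 2) — not an equilibrium.

(A, B)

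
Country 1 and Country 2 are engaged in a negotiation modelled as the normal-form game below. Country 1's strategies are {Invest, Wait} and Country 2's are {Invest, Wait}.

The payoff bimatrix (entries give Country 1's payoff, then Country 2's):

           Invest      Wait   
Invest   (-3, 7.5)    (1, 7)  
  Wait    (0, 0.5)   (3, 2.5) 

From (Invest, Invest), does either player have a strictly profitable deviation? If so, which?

Country 1

Country 1 at (Invest, Invest) earns -3; deviating to Wait yields 0 — a strict improvement.
Country 2 earns 7.5; deviating to Wait yields 7 — not better.
Only Country 1 has a strictly profitable deviation.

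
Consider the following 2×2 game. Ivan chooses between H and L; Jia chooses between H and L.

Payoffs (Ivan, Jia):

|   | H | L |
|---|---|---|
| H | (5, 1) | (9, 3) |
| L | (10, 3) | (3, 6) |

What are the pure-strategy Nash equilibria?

(H, L)

(H, H): Ivan prefers L (10 > 5); Jia prefers L (3 > 1) — not an equilibrium.
(H, L): Ivan gets 9 ≥ 3 from L, and Jia gets 3 ≥ 1 from H — Nash equilibrium.
(L, H): Jia prefers L (6 > 3) — not an equilibrium.
(L, L): Ivan prefers H (9 > 3) — not an equilibrium.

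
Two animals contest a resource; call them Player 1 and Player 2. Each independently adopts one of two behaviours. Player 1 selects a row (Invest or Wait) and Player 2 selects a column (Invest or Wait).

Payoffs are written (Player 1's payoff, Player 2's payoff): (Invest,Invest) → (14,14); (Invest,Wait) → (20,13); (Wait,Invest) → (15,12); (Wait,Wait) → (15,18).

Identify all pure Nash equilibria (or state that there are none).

(Invest, Invest): Player 1 prefers Wait (15 > 14) — not an equilibrium.
(Invest, Wait): Player 2 prefers Invest (14 > 13) — not an equilibrium.
(Wait, Invest): Player 2 prefers Wait (18 > 12) — not an equilibrium.
(Wait, Wait): Player 1 prefers Invest (20 > 15) — not an equilibrium.

none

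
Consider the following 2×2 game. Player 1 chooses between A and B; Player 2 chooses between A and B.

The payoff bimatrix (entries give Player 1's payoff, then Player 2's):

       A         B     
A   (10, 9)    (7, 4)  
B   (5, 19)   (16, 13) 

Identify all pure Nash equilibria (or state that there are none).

(A, A): Player 1 gets 10 ≥ 5 from B, and Player 2 gets 9 ≥ 4 from B — Nash equilibrium.
(A, B): Player 1 prefers B (16 > 7); Player 2 prefers A (9 > 4) — not an equilibrium.
(B, A): Player 1 prefers A (10 > 5) — not an equilibrium.
(B, B): Player 2 prefers A (19 > 13) — not an equilibrium.

(A, A)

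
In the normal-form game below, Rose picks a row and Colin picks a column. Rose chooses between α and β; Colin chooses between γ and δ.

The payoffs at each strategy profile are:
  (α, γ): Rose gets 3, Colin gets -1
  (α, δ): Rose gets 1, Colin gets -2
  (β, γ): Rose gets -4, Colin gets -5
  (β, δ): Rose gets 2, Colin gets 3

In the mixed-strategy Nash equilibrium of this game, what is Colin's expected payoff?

-13/9

First find x, the probability Rose plays α, from Colin's indifference between γ and δ: −x − 5(1−x) = −2x + 3(1−x), giving x = 8/9.
Since Colin is indifferent in equilibrium, Colin's expected payoff equals the payoff from either column against (8/9, 1/9). Using γ: −(8/9) − 5(1/9) = -13/9.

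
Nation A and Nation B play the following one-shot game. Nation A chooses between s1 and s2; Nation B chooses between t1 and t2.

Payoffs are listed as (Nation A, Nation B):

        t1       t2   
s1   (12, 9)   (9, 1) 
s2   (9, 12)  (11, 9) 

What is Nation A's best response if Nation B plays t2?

s2

Against t2, Nation A earns 9 from s1 and 11 from s2.
So s2 is the best response.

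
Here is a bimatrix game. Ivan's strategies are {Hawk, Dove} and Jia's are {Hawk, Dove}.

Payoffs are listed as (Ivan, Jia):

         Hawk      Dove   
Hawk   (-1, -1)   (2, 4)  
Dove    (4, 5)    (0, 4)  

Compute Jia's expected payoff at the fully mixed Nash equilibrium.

First find p, the probability Ivan plays Hawk, from Jia's indifference between Hawk and Dove: −p + 5(1−p) = 4p + 4(1−p), giving p = 1/6.
Since Jia is indifferent in equilibrium, Jia's expected payoff equals the payoff from either column against (1/6, 5/6). Using Hawk: −(1/6) + 5(5/6) = 4.

4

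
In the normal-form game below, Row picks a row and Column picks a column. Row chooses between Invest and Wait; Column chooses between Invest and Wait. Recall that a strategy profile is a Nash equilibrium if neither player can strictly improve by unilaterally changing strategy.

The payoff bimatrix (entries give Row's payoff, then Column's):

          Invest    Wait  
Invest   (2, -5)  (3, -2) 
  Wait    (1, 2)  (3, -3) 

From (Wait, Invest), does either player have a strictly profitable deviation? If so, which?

Row at (Wait, Invest) earns 1; deviating to Invest yields 2 — a strict improvement.
Column earns 2; deviating to Wait yields -3 — not better.
Only Row has a strictly profitable deviation.

Row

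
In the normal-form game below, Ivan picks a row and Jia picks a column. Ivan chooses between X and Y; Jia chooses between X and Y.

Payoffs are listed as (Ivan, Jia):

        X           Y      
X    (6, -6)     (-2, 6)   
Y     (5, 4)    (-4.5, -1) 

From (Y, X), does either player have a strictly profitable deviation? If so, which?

Ivan

Ivan at (Y, X) earns 5; deviating to X yields 6 — a strict improvement.
Jia earns 4; deviating to Y yields -1 — not better.
Only Ivan has a strictly profitable deviation.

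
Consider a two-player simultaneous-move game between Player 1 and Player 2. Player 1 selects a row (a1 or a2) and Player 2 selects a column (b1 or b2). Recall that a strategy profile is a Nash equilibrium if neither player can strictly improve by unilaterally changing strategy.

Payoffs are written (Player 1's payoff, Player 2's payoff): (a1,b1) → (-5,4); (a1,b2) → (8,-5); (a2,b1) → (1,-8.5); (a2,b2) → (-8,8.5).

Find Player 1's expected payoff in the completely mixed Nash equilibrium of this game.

-16/11

First find y, the probability Player 2 plays b1, from Player 1's indifference between a1 and a2: −5y + 8(1−y) = y − 8(1−y), giving y = 8/11.
Since Player 1 is indifferent in equilibrium, Player 1's expected payoff equals the payoff from either row against (8/11, 3/11). Using a1: −5(8/11) + 8(3/11) = -16/11.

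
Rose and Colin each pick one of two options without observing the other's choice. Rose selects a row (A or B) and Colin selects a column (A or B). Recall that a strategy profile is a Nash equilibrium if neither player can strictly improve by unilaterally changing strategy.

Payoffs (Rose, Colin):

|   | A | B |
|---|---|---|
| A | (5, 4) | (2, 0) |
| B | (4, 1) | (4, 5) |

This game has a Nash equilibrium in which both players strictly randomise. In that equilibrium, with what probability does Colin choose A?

2/3

Let y be the probability that Colin plays A. In a completely mixed equilibrium, Rose must be indifferent between A and B.
Rose's expected payoff from A is 5y + 2(1−y); from B it is 4y + 4(1−y).
Setting these equal: 3y + 2 = 4, so y = 2/3.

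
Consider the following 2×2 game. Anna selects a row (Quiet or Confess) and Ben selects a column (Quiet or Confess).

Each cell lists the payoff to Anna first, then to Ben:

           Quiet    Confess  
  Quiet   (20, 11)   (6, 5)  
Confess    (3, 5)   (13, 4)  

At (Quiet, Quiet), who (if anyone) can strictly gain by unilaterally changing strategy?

Anna at (Quiet, Quiet) earns 20; deviating to Confess yields 3 — not better.
Ben earns 11; deviating to Confess yields 5 — not better.
Neither player can strictly improve; the profile is a Nash equilibrium.

Neither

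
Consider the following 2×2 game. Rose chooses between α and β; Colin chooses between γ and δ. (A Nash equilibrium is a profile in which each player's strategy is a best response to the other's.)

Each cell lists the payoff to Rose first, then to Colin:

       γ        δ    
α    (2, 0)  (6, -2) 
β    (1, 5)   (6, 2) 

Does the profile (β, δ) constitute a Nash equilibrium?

At (β, δ), Rose earns 6; switching to α would give 6, so Rose has no profitable deviation.
Colin earns 2; switching to γ would give 5, so Colin would deviate.
Since at least one player can profitably deviate, this is not a Nash equilibrium.

No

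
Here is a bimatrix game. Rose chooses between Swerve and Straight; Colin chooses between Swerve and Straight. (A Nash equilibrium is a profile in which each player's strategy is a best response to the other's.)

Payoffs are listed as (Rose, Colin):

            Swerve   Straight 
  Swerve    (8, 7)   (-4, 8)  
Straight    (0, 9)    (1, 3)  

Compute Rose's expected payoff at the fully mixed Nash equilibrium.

First find q, the probability Colin plays Swerve, from Rose's indifference between Swerve and Straight: 8q − 4(1−q) = (1−q), giving q = 5/13.
Since Rose is indifferent in equilibrium, Rose's expected payoff equals the payoff from either row against (5/13, 8/13). Using Swerve: 8(5/13) − 4(8/13) = 8/13.

8/13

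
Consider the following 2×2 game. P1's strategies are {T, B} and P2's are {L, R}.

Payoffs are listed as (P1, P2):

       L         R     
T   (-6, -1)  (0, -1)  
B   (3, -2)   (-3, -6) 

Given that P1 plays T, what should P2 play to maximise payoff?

Against T, P2 earns -1 from L and -1 from R.
So either strategy is a best response.

either — both L and R are best responses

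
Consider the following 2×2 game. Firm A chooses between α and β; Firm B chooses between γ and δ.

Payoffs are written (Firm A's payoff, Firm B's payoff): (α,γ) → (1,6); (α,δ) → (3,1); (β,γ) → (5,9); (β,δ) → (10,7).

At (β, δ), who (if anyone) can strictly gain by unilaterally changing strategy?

Firm B

Firm A at (β, δ) earns 10; deviating to α yields 3 — not better.
Firm B earns 7; deviating to γ yields 9 — a strict improvement.
Only Firm B has a strictly profitable deviation.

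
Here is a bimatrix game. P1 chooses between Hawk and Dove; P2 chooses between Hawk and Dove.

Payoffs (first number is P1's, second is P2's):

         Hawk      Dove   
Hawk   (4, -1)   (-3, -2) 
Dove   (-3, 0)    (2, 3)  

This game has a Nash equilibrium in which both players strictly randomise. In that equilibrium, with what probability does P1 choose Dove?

Let p be the probability that P1 plays Hawk. In a completely mixed equilibrium, P2 must be indifferent between Hawk and Dove.
P2's expected payoff from Hawk is −p; from Dove it is −2p + 3(1−p).
Setting these equal: −p = −5p + 3, so p = 3/4.
Therefore P1 plays Dove with probability 1 − 3/4 = 1/4.

1/4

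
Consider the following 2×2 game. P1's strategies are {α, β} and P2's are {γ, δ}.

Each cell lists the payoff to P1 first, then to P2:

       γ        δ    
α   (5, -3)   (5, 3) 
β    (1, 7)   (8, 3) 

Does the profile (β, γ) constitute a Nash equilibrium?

No

At (β, γ), P1 earns 1; switching to α would give 5, so P1 would deviate.
P2 earns 7; switching to δ would give 3, so P2 has no profitable deviation.
Since at least one player can profitably deviate, this is not a Nash equilibrium.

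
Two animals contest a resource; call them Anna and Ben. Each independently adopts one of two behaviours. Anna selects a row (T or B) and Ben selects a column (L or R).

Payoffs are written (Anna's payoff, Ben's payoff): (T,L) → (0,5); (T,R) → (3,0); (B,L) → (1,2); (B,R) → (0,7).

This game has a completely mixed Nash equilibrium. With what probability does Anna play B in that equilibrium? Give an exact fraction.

1/2

Let r be the probability that Anna plays T. In a completely mixed equilibrium, Ben must be indifferent between L and R.
Ben's expected payoff from L is 5r + 2(1−r); from R it is 7(1−r).
Setting these equal: 3r + 2 = −7r + 7, so r = 1/2.
Therefore Anna plays B with probability 1 − 1/2 = 1/2.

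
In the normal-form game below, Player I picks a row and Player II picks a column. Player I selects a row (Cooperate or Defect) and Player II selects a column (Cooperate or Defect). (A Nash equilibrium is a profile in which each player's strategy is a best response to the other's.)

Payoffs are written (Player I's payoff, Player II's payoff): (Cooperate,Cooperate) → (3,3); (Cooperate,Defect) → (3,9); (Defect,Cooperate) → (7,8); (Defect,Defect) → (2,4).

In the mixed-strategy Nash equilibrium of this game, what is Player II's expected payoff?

6

First find p, the probability Player I plays Cooperate, from Player II's indifference between Cooperate and Defect: 3p + 8(1−p) = 9p + 4(1−p), giving p = 2/5.
Since Player II is indifferent in equilibrium, Player II's expected payoff equals the payoff from either column against (2/5, 3/5). Using Cooperate: 3(2/5) + 8(3/5) = 6.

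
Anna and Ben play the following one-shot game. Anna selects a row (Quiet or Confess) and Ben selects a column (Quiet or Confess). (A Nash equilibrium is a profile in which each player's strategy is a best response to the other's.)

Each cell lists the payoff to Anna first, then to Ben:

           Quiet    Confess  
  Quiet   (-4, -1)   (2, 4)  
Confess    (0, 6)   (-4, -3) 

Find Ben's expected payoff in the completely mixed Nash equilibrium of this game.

3/2

First find p, the probability Anna plays Quiet, from Ben's indifference between Quiet and Confess: −p + 6(1−p) = 4p − 3(1−p), giving p = 9/14.
Since Ben is indifferent in equilibrium, Ben's expected payoff equals the payoff from either column against (9/14, 5/14). Using Quiet: −(9/14) + 6(5/14) = 3/2.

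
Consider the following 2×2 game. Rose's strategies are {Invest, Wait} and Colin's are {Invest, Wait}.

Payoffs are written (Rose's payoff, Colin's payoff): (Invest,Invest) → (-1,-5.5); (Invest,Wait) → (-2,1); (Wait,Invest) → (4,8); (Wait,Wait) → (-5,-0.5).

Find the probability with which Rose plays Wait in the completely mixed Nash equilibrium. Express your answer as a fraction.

Let x be the probability that Rose plays Invest. In a completely mixed equilibrium, Colin must be indifferent between Invest and Wait.
Colin's expected payoff from Invest is −5.5x + 8(1−x); from Wait it is x − 0.5(1−x).
Setting these equal: −13.5x + 8 = 1.5x − 0.5, so x = 17/30.
Therefore Rose plays Wait with probability 1 − 17/30 = 13/30.

13/30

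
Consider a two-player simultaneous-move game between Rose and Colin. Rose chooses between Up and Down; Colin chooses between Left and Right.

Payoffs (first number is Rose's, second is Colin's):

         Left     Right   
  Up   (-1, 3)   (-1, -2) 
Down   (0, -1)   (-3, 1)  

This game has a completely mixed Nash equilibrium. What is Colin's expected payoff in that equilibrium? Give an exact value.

First find x, the probability Rose plays Up, from Colin's indifference between Left and Right: 3x − (1−x) = −2x + (1−x), giving x = 2/7.
Since Colin is indifferent in equilibrium, Colin's expected payoff equals the payoff from either column against (2/7, 5/7). Using Left: 3(2/7) − (5/7) = 1/7.

1/7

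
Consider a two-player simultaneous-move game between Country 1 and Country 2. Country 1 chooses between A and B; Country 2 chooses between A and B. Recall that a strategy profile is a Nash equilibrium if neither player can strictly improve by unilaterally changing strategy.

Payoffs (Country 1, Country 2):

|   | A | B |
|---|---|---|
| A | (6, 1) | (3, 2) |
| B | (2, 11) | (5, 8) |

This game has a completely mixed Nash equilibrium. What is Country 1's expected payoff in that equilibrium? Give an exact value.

First find q, the probability Country 2 plays A, from Country 1's indifference between A and B: 6q + 3(1−q) = 2q + 5(1−q), giving q = 1/3.
Since Country 1 is indifferent in equilibrium, Country 1's expected payoff equals the payoff from either row against (1/3, 2/3). Using A: 6(1/3) + 3(2/3) = 4.

4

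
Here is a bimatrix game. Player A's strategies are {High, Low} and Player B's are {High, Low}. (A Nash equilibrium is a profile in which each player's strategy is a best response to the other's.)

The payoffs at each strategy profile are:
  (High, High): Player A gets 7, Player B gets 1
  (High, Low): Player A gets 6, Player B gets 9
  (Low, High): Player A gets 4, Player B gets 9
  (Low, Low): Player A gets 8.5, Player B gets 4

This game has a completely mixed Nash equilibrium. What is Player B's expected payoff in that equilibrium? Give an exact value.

First find p, the probability Player A plays High, from Player B's indifference between High and Low: p + 9(1−p) = 9p + 4(1−p), giving p = 5/13.
Since Player B is indifferent in equilibrium, Player B's expected payoff equals the payoff from either column against (5/13, 8/13). Using High: (5/13) + 9(8/13) = 77/13.

77/13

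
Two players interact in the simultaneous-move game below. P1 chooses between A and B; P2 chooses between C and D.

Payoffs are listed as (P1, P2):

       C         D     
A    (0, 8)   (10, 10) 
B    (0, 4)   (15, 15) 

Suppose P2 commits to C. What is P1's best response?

Against C, P1 earns 0 from A and 0 from B.
So either strategy is a best response.

either — both A and B are best responses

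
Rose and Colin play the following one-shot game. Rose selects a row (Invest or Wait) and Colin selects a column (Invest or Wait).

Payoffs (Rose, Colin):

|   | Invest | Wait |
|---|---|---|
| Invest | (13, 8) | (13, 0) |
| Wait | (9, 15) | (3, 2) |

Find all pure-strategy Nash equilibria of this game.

(Invest, Invest)

(Invest, Invest): Rose gets 13 ≥ 9 from Wait, and Colin gets 8 ≥ 0 from Wait — Nash equilibrium.
(Invest, Wait): Colin prefers Invest (8 > 0) — not an equilibrium.
(Wait, Invest): Rose prefers Invest (13 > 9) — not an equilibrium.
(Wait, Wait): Rose prefers Invest (13 > 3); Colin prefers Invest (15 > 2) — not an equilibrium.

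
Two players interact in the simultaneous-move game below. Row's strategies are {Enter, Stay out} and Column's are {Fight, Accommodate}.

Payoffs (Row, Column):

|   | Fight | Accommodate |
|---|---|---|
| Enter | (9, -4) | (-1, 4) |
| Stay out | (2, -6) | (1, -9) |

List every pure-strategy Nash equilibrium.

(Enter, Fight): Column prefers Accommodate (4 > -4) — not an equilibrium.
(Enter, Accommodate): Row prefers Stay out (1 > -1) — not an equilibrium.
(Stay out, Fight): Row prefers Enter (9 > 2) — not an equilibrium.
(Stay out, Accommodate): Column prefers Fight (-6 > -9) — not an equilibrium.

none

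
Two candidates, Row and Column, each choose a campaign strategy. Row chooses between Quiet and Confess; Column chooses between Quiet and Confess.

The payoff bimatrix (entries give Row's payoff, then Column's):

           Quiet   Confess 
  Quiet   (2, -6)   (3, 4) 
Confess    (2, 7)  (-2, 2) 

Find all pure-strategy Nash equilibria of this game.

(Quiet, Quiet): Column prefers Confess (4 > -6) — not an equilibrium.
(Quiet, Confess): Row gets 3 ≥ -2 from Confess, and Column gets 4 ≥ -6 from Quiet — Nash equilibrium.
(Confess, Quiet): Row gets 2 ≥ 2 from Quiet, and Column gets 7 ≥ 2 from Confess — Nash equilibrium.
(Confess, Confess): Row prefers Quiet (3 > -2); Column prefers Quiet (7 > 2) — not an equilibrium.

(Quiet, Confess) and (Confess, Quiet)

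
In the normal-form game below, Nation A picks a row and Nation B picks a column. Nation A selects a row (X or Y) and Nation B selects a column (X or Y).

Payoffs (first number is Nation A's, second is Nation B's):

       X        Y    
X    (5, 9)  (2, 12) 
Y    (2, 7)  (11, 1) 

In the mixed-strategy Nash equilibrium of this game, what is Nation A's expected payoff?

17/4

First find y, the probability Nation B plays X, from Nation A's indifference between X and Y: 5y + 2(1−y) = 2y + 11(1−y), giving y = 3/4.
Since Nation A is indifferent in equilibrium, Nation A's expected payoff equals the payoff from either row against (3/4, 1/4). Using X: 5(3/4) + 2(1/4) = 17/4.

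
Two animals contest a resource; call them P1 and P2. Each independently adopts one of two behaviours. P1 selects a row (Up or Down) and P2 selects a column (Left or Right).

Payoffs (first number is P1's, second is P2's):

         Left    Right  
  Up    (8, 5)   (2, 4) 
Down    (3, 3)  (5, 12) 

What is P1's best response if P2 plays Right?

Against Right, P1 earns 2 from Up and 5 from Down.
So Down is the best response.

Down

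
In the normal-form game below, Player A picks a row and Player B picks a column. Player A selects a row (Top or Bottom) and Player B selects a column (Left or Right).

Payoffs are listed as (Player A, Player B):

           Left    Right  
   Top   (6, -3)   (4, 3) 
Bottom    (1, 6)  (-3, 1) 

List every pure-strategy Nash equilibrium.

(Top, Right)

(Top, Left): Player B prefers Right (3 > -3) — not an equilibrium.
(Top, Right): Player A gets 4 ≥ -3 from Bottom, and Player B gets 3 ≥ -3 from Left — Nash equilibrium.
(Bottom, Left): Player A prefers Top (6 > 1) — not an equilibrium.
(Bottom, Right): Player A prefers Top (4 > -3); Player B prefers Left (6 > 1) — not an equilibrium.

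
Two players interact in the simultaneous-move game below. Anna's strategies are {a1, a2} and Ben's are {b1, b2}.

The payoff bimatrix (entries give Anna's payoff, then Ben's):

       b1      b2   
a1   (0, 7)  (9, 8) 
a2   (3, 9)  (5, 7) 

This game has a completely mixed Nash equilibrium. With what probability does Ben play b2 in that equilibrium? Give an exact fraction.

3/7

Let y be the probability that Ben plays b1. In a completely mixed equilibrium, Anna must be indifferent between a1 and a2.
Anna's expected payoff from a1 is 9(1−y); from a2 it is 3y + 5(1−y).
Setting these equal: −9y + 9 = −2y + 5, so y = 4/7.
Therefore Ben plays b2 with probability 1 − 4/7 = 3/7.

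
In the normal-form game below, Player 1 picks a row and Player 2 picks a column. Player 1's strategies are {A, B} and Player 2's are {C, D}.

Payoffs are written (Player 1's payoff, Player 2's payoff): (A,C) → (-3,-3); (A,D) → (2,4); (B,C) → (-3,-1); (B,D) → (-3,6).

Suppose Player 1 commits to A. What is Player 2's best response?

D

Against A, Player 2 earns -3 from C and 4 from D.
So D is the best response.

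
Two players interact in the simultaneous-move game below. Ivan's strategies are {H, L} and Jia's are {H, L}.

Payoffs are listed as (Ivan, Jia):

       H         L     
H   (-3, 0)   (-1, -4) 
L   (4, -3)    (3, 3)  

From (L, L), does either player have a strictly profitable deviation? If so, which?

Neither

Ivan at (L, L) earns 3; deviating to H yields -1 — not better.
Jia earns 3; deviating to H yields -3 — not better.
Neither player can strictly improve; the profile is a Nash equilibrium.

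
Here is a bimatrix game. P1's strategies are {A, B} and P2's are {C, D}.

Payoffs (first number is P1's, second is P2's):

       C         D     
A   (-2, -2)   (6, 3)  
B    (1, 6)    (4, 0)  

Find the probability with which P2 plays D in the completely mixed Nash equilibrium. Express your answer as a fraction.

3/5

Let c be the probability that P2 plays C. In a completely mixed equilibrium, P1 must be indifferent between A and B.
P1's expected payoff from A is −2c + 6(1−c); from B it is c + 4(1−c).
Setting these equal: −8c + 6 = −3c + 4, so c = 2/5.
Therefore P2 plays D with probability 1 − 2/5 = 3/5.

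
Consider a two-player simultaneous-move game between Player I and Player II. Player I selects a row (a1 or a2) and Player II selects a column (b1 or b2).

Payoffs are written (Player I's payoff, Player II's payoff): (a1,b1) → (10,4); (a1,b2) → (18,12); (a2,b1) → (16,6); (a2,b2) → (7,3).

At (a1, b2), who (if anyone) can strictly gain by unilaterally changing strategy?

Player I at (a1, b2) earns 18; deviating to a2 yields 7 — not better.
Player II earns 12; deviating to b1 yields 4 — not better.
Neither player can strictly improve; the profile is a Nash equilibrium.

Neither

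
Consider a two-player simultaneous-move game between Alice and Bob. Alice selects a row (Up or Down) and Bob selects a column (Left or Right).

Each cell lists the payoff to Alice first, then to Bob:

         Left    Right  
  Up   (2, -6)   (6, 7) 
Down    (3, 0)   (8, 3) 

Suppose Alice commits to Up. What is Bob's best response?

Right

Against Up, Bob earns -6 from Left and 7 from Right.
So Right is the best response.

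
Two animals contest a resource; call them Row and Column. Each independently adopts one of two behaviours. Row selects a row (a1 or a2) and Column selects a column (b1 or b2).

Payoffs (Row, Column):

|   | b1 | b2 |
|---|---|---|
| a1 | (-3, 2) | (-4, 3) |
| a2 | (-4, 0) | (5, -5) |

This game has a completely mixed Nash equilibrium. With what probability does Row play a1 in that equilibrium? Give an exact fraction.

5/6

Let r be the probability that Row plays a1. In a completely mixed equilibrium, Column must be indifferent between b1 and b2.
Column's expected payoff from b1 is 2r; from b2 it is 3r − 5(1−r).
Setting these equal: 2r = 8r − 5, so r = 5/6.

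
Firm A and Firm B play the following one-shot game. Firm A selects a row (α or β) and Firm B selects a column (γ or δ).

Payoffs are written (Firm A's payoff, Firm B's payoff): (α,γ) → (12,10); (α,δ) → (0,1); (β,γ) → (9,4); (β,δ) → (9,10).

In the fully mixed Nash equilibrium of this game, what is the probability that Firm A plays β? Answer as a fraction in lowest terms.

Let p be the probability that Firm A plays α. In a completely mixed equilibrium, Firm B must be indifferent between γ and δ.
Firm B's expected payoff from γ is 10p + 4(1−p); from δ it is p + 10(1−p).
Setting these equal: 6p + 4 = −9p + 10, so p = 2/5.
Therefore Firm A plays β with probability 1 − 2/5 = 3/5.

3/5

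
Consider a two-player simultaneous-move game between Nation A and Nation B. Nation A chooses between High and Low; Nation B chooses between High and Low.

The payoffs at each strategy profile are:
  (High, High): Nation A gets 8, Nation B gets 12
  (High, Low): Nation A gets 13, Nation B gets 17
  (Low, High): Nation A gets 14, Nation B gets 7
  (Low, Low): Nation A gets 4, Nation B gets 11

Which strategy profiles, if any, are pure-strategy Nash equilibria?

(High, High): Nation A prefers Low (14 > 8); Nation B prefers Low (17 > 12) — not an equilibrium.
(High, Low): Nation A gets 13 ≥ 4 from Low, and Nation B gets 17 ≥ 12 from High — Nash equilibrium.
(Low, High): Nation B prefers Low (11 > 7) — not an equilibrium.
(Low, Low): Nation A prefers High (13 > 4) — not an equilibrium.

(High, Low)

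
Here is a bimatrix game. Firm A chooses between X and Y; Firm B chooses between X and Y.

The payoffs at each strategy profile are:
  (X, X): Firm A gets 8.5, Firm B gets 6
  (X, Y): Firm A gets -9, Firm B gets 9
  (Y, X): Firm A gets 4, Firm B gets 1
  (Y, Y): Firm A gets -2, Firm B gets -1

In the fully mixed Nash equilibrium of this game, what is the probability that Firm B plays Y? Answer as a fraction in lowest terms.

Let c be the probability that Firm B plays X. In a completely mixed equilibrium, Firm A must be indifferent between X and Y.
Firm A's expected payoff from X is 8.5c − 9(1−c); from Y it is 4c − 2(1−c).
Setting these equal: 17.5c − 9 = 6c − 2, so c = 14/23.
Therefore Firm B plays Y with probability 1 − 14/23 = 9/23.

9/23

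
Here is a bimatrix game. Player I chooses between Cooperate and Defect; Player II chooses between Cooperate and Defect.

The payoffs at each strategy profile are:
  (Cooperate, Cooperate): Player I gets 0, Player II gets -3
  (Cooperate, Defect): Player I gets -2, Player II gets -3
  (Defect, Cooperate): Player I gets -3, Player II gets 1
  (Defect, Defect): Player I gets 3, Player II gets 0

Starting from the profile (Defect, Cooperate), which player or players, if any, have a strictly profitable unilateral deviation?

Player I

Player I at (Defect, Cooperate) earns -3; deviating to Cooperate yields 0 — a strict improvement.
Player II earns 1; deviating to Defect yields 0 — not better.
Only Player I has a strictly profitable deviation.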